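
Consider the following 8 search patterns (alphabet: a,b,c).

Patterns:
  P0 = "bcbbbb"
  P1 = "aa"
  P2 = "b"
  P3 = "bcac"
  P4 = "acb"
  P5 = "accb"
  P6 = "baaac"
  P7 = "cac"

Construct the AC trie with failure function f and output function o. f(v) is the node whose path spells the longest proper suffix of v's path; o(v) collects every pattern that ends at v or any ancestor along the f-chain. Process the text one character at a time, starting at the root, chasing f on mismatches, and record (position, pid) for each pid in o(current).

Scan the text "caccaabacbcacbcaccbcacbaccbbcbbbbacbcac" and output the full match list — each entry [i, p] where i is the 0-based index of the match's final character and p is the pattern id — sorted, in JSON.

Build automaton:
Trie nodes:
  n0 'ε': a→7 b→1 c→19
  n1 'b': a→15 c→2  [P2 ends]
  n2 'bc': a→9 b→3
  n3 'bcb': b→4
  n4 'bcbb': b→5
  n5 'bcbbb': b→6
  n6 'bcbbbb': ·  [P0 ends]
  n7 'a': a→8 c→11
  n8 'aa': ·  [P1 ends]
  n9 'bca': c→10
  n10 'bcac': ·  [P3 ends]
  n11 'ac': b→12 c→13
  n12 'acb': ·  [P4 ends]
  n13 'acc': b→14
  n14 'accb': ·  [P5 ends]
  n15 'ba': a→16
  n16 'baa': a→17
  n17 'baaa': c→18
  n18 'baaac': ·  [P6 ends]
  n19 'c': a→20
  n20 'ca': c→21
  n21 'cac': ·  [P7 ends]

BFS fail/out derivation:
  fail(1) 'b': from fail(0)=0 chase 'b': 0 ⇒ 0;  out={2}∪out(0)={2}
  fail(7) 'a': from fail(0)=0 chase 'a': 0 ⇒ 0;  out=∅∪out(0)=∅
  fail(19) 'c': from fail(0)=0 chase 'c': 0 ⇒ 0;  out=∅∪out(0)=∅
  fail(2) 'bc': from fail(1)=0 chase 'c': 0 ⇒ 19;  out=∅∪out(19)=∅
  fail(8) 'aa': from fail(7)=0 chase 'a': 0 ⇒ 7;  out={1}∪out(7)={1}
  fail(11) 'ac': from fail(7)=0 chase 'c': 0 ⇒ 19;  out=∅∪out(19)=∅
  fail(15) 'ba': from fail(1)=0 chase 'a': 0 ⇒ 7;  out=∅∪out(7)=∅
  fail(20) 'ca': from fail(19)=0 chase 'a': 0 ⇒ 7;  out=∅∪out(7)=∅
  fail(3) 'bcb': from fail(2)=19 chase 'b': 19→0 ⇒ 1;  out=∅∪out(1)={2}
  fail(9) 'bca': from fail(2)=19 chase 'a': 19 ⇒ 20;  out=∅∪out(20)=∅
  fail(12) 'acb': from fail(11)=19 chase 'b': 19→0 ⇒ 1;  out={4}∪out(1)={2,4}
  fail(13) 'acc': from fail(11)=19 chase 'c': 19→0 ⇒ 19;  out=∅∪out(19)=∅
  fail(16) 'baa': from fail(15)=7 chase 'a': 7 ⇒ 8;  out=∅∪out(8)={1}
  fail(21) 'cac': from fail(20)=7 chase 'c': 7 ⇒ 11;  out={7}∪out(11)={7}
  fail(4) 'bcbb': from fail(3)=1 chase 'b': 1→0 ⇒ 1;  out=∅∪out(1)={2}
  fail(10) 'bcac': from fail(9)=20 chase 'c': 20 ⇒ 21;  out={3}∪out(21)={3,7}
  fail(14) 'accb': from fail(13)=19 chase 'b': 19→0 ⇒ 1;  out={5}∪out(1)={2,5}
  fail(17) 'baaa': from fail(16)=8 chase 'a': 8→7 ⇒ 8;  out=∅∪out(8)={1}
  fail(5) 'bcbbb': from fail(4)=1 chase 'b': 1→0 ⇒ 1;  out=∅∪out(1)={2}
  fail(18) 'baaac': from fail(17)=8 chase 'c': 8→7 ⇒ 11;  out={6}∪out(11)={6}
  fail(6) 'bcbbbb': from fail(5)=1 chase 'b': 1→0 ⇒ 1;  out={0}∪out(1)={0,2}

Run:
[0] read 'c'  n0⇒n19
[1] read 'a'  n19⇒n20
[2] read 'c'  n20⇒n21  emit P7@[0:2]
[3] read 'c'  n21⇒n13 (fail-walked)
[4] read 'a'  n13⇒n20 (fail-walked)
[5] read 'a'  n20⇒n8 (fail-walked)  emit P1@[4:5]
[6] read 'b'  n8⇒n1 (fail-walked)  emit P2@[6:6]
[7] read 'a'  n1⇒n15
[8] read 'c'  n15⇒n11 (fail-walked)
[9] read 'b'  n11⇒n12  emit P2@[9:9],P4@[7:9]
[10] read 'c'  n12⇒n2 (fail-walked)
[11] read 'a'  n2⇒n9
[12] read 'c'  n9⇒n10  emit P3@[9:12],P7@[10:12]
[13] read 'b'  n10⇒n12 (fail-walked)  emit P2@[13:13],P4@[11:13]
[14] read 'c'  n12⇒n2 (fail-walked)
[15] read 'a'  n2⇒n9
[16] read 'c'  n9⇒n10  emit P3@[13:16],P7@[14:16]
[17] read 'c'  n10⇒n13 (fail-walked)
[18] read 'b'  n13⇒n14  emit P2@[18:18],P5@[15:18]
[19] read 'c'  n14⇒n2 (fail-walked)
[20] read 'a'  n2⇒n9
[21] read 'c'  n9⇒n10  emit P3@[18:21],P7@[19:21]
[22] read 'b'  n10⇒n12 (fail-walked)  emit P2@[22:22],P4@[20:22]
[23] read 'a'  n12⇒n15 (fail-walked)
[24] read 'c'  n15⇒n11 (fail-walked)
[25] read 'c'  n11⇒n13
[26] read 'b'  n13⇒n14  emit P2@[26:26],P5@[23:26]
[27] read 'b'  n14⇒n1 (fail-walked)  emit P2@[27:27]
[28] read 'c'  n1⇒n2
[29] read 'b'  n2⇒n3  emit P2@[29:29]
[30] read 'b'  n3⇒n4  emit P2@[30:30]
[31] read 'b'  n4⇒n5  emit P2@[31:31]
[32] read 'b'  n5⇒n6  emit P0@[27:32],P2@[32:32]
[33] read 'a'  n6⇒n15 (fail-walked)
[34] read 'c'  n15⇒n11 (fail-walked)
[35] read 'b'  n11⇒n12  emit P2@[35:35],P4@[33:35]
[36] read 'c'  n12⇒n2 (fail-walked)
[37] read 'a'  n2⇒n9
[38] read 'c'  n9⇒n10  emit P3@[35:38],P7@[36:38]

All matches (sorted): [[2,7],[5,1],[6,2],[9,2],[9,4],[12,3],[12,7],[13,2],[13,4],[16,3],[16,7],[18,2],[18,5],[21,3],[21,7],[22,2],[22,4],[26,2],[26,5],[27,2],[29,2],[30,2],[31,2],[32,0],[32,2],[35,2],[35,4],[38,3],[38,7]]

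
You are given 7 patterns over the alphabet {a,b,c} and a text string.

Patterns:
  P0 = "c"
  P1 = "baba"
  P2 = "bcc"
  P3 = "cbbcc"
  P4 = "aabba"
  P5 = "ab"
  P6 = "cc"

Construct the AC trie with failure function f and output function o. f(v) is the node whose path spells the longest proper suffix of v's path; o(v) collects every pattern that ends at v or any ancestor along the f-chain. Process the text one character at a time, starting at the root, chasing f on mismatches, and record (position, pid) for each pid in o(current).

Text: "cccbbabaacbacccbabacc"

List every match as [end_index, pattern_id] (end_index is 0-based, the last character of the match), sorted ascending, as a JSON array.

Build:
Trie (insert patterns):
  0='ε' goto a→12 b→2 c→1
  1='c' goto b→8 c→18  ←P0
  2='b' goto a→3 c→6
  3='ba' goto b→4
  4='bab' goto a→5
  5='baba' goto ·  ←P1
  6='bc' goto c→7
  7='bcc' goto ·  ←P2
  8='cb' goto b→9
  9='cbb' goto c→10
  10='cbbc' goto c→11
  11='cbbcc' goto ·  ←P3
  12='a' goto a→13 b→17
  13='aa' goto b→14
  14='aab' goto b→15
  15='aabb' goto a→16
  16='aabba' goto ·  ←P4
  17='ab' goto ·  ←P5
  18='cc' goto ·  ←P6

BFS fail/out derivation:
  fail(1) 'c': from fail(0)=0 chase 'c': 0 ⇒ 0;  out={0}∪out(0)={0}
  fail(2) 'b': from fail(0)=0 chase 'b': 0 ⇒ 0;  out=∅∪out(0)=∅
  fail(12) 'a': from fail(0)=0 chase 'a': 0 ⇒ 0;  out=∅∪out(0)=∅
  fail(3) 'ba': from fail(2)=0 chase 'a': 0 ⇒ 12;  out=∅∪out(12)=∅
  fail(6) 'bc': from fail(2)=0 chase 'c': 0 ⇒ 1;  out=∅∪out(1)={0}
  fail(8) 'cb': from fail(1)=0 chase 'b': 0 ⇒ 2;  out=∅∪out(2)=∅
  fail(13) 'aa': from fail(12)=0 chase 'a': 0 ⇒ 12;  out=∅∪out(12)=∅
  fail(17) 'ab': from fail(12)=0 chase 'b': 0 ⇒ 2;  out={5}∪out(2)={5}
  fail(18) 'cc': from fail(1)=0 chase 'c': 0 ⇒ 1;  out={6}∪out(1)={0,6}
  fail(4) 'bab': from fail(3)=12 chase 'b': 12 ⇒ 17;  out=∅∪out(17)={5}
  fail(7) 'bcc': from fail(6)=1 chase 'c': 1 ⇒ 18;  out={2}∪out(18)={0,2,6}
  fail(9) 'cbb': from fail(8)=2 chase 'b': 2→0 ⇒ 2;  out=∅∪out(2)=∅
  fail(14) 'aab': from fail(13)=12 chase 'b': 12 ⇒ 17;  out=∅∪out(17)={5}
  fail(5) 'baba': from fail(4)=17 chase 'a': 17→2 ⇒ 3;  out={1}∪out(3)={1}
  fail(10) 'cbbc': from fail(9)=2 chase 'c': 2 ⇒ 6;  out=∅∪out(6)={0}
  fail(15) 'aabb': from fail(14)=17 chase 'b': 17→2→0 ⇒ 2;  out=∅∪out(2)=∅
  fail(11) 'cbbcc': from fail(10)=6 chase 'c': 6 ⇒ 7;  out={3}∪out(7)={0,2,3,6}
  fail(16) 'aabba': from fail(15)=2 chase 'a': 2 ⇒ 3;  out={4}∪out(3)={4}

Run:
pos 0 'c': at 1  ** P0@[0:0]
pos 1 'c': at 18  ** P0@[1:1],P6@[0:1]
pos 2 'c': at 18 (via fail)  ** P0@[2:2],P6@[1:2]
pos 3 'b': at 8 (via fail)
pos 4 'b': at 9
pos 5 'a': at 3 (via fail)
pos 6 'b': at 4  ** P5@[5:6]
pos 7 'a': at 5  ** P1@[4:7]
pos 8 'a': at 13 (via fail)
pos 9 'c': at 1 (via fail)  ** P0@[9:9]
pos 10 'b': at 8
pos 11 'a': at 3 (via fail)
pos 12 'c': at 1 (via fail)  ** P0@[12:12]
pos 13 'c': at 18  ** P0@[13:13],P6@[12:13]
pos 14 'c': at 18 (via fail)  ** P0@[14:14],P6@[13:14]
pos 15 'b': at 8 (via fail)
pos 16 'a': at 3 (via fail)
pos 17 'b': at 4  ** P5@[16:17]
pos 18 'a': at 5  ** P1@[15:18]
pos 19 'c': at 1 (via fail)  ** P0@[19:19]
pos 20 'c': at 18  ** P0@[20:20],P6@[19:20]

All matches (sorted): [[0,0],[1,0],[1,6],[2,0],[2,6],[6,5],[7,1],[9,0],[12,0],[13,0],[13,6],[14,0],[14,6],[17,5],[18,1],[19,0],[20,0],[20,6]]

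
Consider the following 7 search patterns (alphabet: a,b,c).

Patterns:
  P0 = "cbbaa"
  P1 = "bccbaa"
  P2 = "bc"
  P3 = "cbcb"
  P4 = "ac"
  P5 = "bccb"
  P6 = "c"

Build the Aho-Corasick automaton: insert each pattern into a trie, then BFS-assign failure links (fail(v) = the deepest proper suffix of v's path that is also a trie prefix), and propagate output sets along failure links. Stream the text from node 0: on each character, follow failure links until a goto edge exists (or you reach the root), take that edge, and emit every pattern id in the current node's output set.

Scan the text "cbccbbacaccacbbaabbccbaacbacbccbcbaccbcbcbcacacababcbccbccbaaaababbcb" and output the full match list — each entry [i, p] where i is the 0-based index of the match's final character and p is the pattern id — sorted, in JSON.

Build automaton:
Trie nodes:
  n0 'ε': a→14 b→6 c→1
  n1 'c': b→2  ←P6
  n2 'cb': b→3 c→12
  n3 'cbb': a→4
  n4 'cbba': a→5
  n5 'cbbaa': ·  ←P0
  n6 'b': c→7
  n7 'bc': c→8  ←P2
  n8 'bcc': b→9
  n9 'bccb': a→10  ←P5
  n10 'bccba': a→11
  n11 'bccbaa': ·  ←P1
  n12 'cbc': b→13
  n13 'cbcb': ·  ←P3
  n14 'a': c→15
  n15 'ac': ·  ←P4

Failure links (BFS by depth):
  n1('c'): parent n0 fail=0; on 'c' 0 → fail=0;  out {6}∪∅={6}
  n6('b'): parent n0 fail=0; on 'b' 0 → fail=0;  out ∅∪∅=∅
  n14('a'): parent n0 fail=0; on 'a' 0 → fail=0;  out ∅∪∅=∅
  n2('cb'): parent n1 fail=0; on 'b' 0 → fail=6;  out ∅∪∅=∅
  n7('bc'): parent n6 fail=0; on 'c' 0 → fail=1;  out {2}∪{6}={2,6}
  n15('ac'): parent n14 fail=0; on 'c' 0 → fail=1;  out {4}∪{6}={4,6}
  n3('cbb'): parent n2 fail=6; on 'b' 6→0 → fail=6;  out ∅∪∅=∅
  n8('bcc'): parent n7 fail=1; on 'c' 1→0 → fail=1;  out ∅∪{6}={6}
  n12('cbc'): parent n2 fail=6; on 'c' 6 → fail=7;  out ∅∪{2,6}={2,6}
  n4('cbba'): parent n3 fail=6; on 'a' 6→0 → fail=14;  out ∅∪∅=∅
  n9('bccb'): parent n8 fail=1; on 'b' 1 → fail=2;  out {5}∪∅={5}
  n13('cbcb'): parent n12 fail=7; on 'b' 7→1 → fail=2;  out {3}∪∅={3}
  n5('cbbaa'): parent n4 fail=14; on 'a' 14→0 → fail=14;  out {0}∪∅={0}
  n10('bccba'): parent n9 fail=2; on 'a' 2→6→0 → fail=14;  out ∅∪∅=∅
  n11('bccbaa'): parent n10 fail=14; on 'a' 14→0 → fail=14;  out {1}∪∅={1}

Text stream:
[0] read 'c'  n0⇒n1  emit P6@[0:0]
[1] read 'b'  n1⇒n2
[2] read 'c'  n2⇒n12  emit P2@[1:2],P6@[2:2]
[3] read 'c'  n12⇒n8 (via fail)  emit P6@[3:3]
[4] read 'b'  n8⇒n9  emit P5@[1:4]
[5] read 'b'  n9⇒n3 (via fail)
[6] read 'a'  n3⇒n4
[7] read 'c'  n4⇒n15 (via fail)  emit P4@[6:7],P6@[7:7]
[8] read 'a'  n15⇒n14 (via fail)
[9] read 'c'  n14⇒n15  emit P4@[8:9],P6@[9:9]
[10] read 'c'  n15⇒n1 (via fail)  emit P6@[10:10]
[11] read 'a'  n1⇒n14 (via fail)
[12] read 'c'  n14⇒n15  emit P4@[11:12],P6@[12:12]
[13] read 'b'  n15⇒n2 (via fail)
[14] read 'b'  n2⇒n3
[15] read 'a'  n3⇒n4
[16] read 'a'  n4⇒n5  emit P0@[12:16]
[17] read 'b'  n5⇒n6 (via fail)
[18] read 'b'  n6⇒n6 (via fail)
[19] read 'c'  n6⇒n7  emit P2@[18:19],P6@[19:19]
[20] read 'c'  n7⇒n8  emit P6@[20:20]
[21] read 'b'  n8⇒n9  emit P5@[18:21]
[22] read 'a'  n9⇒n10
[23] read 'a'  n10⇒n11  emit P1@[18:23]
[24] read 'c'  n11⇒n15 (via fail)  emit P4@[23:24],P6@[24:24]
[25] read 'b'  n15⇒n2 (via fail)
[26] read 'a'  n2⇒n14 (via fail)
[27] read 'c'  n14⇒n15  emit P4@[26:27],P6@[27:27]
[28] read 'b'  n15⇒n2 (via fail)
[29] read 'c'  n2⇒n12  emit P2@[28:29],P6@[29:29]
[30] read 'c'  n12⇒n8 (via fail)  emit P6@[30:30]
[31] read 'b'  n8⇒n9  emit P5@[28:31]
[32] read 'c'  n9⇒n12 (via fail)  emit P2@[31:32],P6@[32:32]
[33] read 'b'  n12⇒n13  emit P3@[30:33]
[34] read 'a'  n13⇒n14 (via fail)
[35] read 'c'  n14⇒n15  emit P4@[34:35],P6@[35:35]
[36] read 'c'  n15⇒n1 (via fail)  emit P6@[36:36]
[37] read 'b'  n1⇒n2
[38] read 'c'  n2⇒n12  emit P2@[37:38],P6@[38:38]
[39] read 'b'  n12⇒n13  emit P3@[36:39]
[40] read 'c'  n13⇒n12 (via fail)  emit P2@[39:40],P6@[40:40]
[41] read 'b'  n12⇒n13  emit P3@[38:41]
[42] read 'c'  n13⇒n12 (via fail)  emit P2@[41:42],P6@[42:42]
[43] read 'a'  n12⇒n14 (via fail)
[44] read 'c'  n14⇒n15  emit P4@[43:44],P6@[44:44]
[45] read 'a'  n15⇒n14 (via fail)
[46] read 'c'  n14⇒n15  emit P4@[45:46],P6@[46:46]
[47] read 'a'  n15⇒n14 (via fail)
[48] read 'b'  n14⇒n6 (via fail)
[49] read 'a'  n6⇒n14 (via fail)
[50] read 'b'  n14⇒n6 (via fail)
[51] read 'c'  n6⇒n7  emit P2@[50:51],P6@[51:51]
[52] read 'b'  n7⇒n2 (via fail)
[53] read 'c'  n2⇒n12  emit P2@[52:53],P6@[53:53]
[54] read 'c'  n12⇒n8 (via fail)  emit P6@[54:54]
[55] read 'b'  n8⇒n9  emit P5@[52:55]
[56] read 'c'  n9⇒n12 (via fail)  emit P2@[55:56],P6@[56:56]
[57] read 'c'  n12⇒n8 (via fail)  emit P6@[57:57]
[58] read 'b'  n8⇒n9  emit P5@[55:58]
[59] read 'a'  n9⇒n10
[60] read 'a'  n10⇒n11  emit P1@[55:60]
[61] read 'a'  n11⇒n14 (via fail)
[62] read 'a'  n14⇒n14 (via fail)
[63] read 'b'  n14⇒n6 (via fail)
[64] read 'a'  n6⇒n14 (via fail)
[65] read 'b'  n14⇒n6 (via fail)
[66] read 'b'  n6⇒n6 (via fail)
[67] read 'c'  n6⇒n7  emit P2@[66:67],P6@[67:67]
[68] read 'b'  n7⇒n2 (via fail)

Matches: [[0,6],[2,2],[2,6],[3,6],[4,5],[7,4],[7,6],[9,4],[9,6],[10,6],[12,4],[12,6],[16,0],[19,2],[19,6],[20,6],[21,5],[23,1],[24,4],[24,6],[27,4],[27,6],[29,2],[29,6],[30,6],[31,5],[32,2],[32,6],[33,3],[35,4],[35,6],[36,6],[38,2],[38,6],[39,3],[40,2],[40,6],[41,3],[42,2],[42,6],[44,4],[44,6],[46,4],[46,6],[51,2],[51,6],[53,2],[53,6],[54,6],[55,5],[56,2],[56,6],[57,6],[58,5],[60,1],[67,2],[67,6]]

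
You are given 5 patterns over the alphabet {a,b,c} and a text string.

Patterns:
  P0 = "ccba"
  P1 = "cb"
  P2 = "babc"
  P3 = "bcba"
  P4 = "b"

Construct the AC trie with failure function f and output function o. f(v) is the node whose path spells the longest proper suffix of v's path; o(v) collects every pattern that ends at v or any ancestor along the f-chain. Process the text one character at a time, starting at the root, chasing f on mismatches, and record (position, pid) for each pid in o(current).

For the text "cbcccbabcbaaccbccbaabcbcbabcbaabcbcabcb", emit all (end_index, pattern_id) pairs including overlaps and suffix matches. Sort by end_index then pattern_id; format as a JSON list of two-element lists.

Construct AC machine:
Trie (insert patterns):
  0='ε' goto b→6 c→1
  1='c' goto b→5 c→2
  2='cc' goto b→3
  3='ccb' goto a→4
  4='ccba' goto ·  ←P0
  5='cb' goto ·  ←P1
  6='b' goto a→7 c→10  ←P4
  7='ba' goto b→8
  8='bab' goto c→9
  9='babc' goto ·  ←P2
  10='bc' goto b→11
  11='bcb' goto a→12
  12='bcba' goto ·  ←P3

Failure links (BFS by depth):
  n1('c'): parent n0 fail=0; on 'c' 0 → fail=0;  out ∅∪∅=∅
  n6('b'): parent n0 fail=0; on 'b' 0 → fail=0;  out {4}∪∅={4}
  n2('cc'): parent n1 fail=0; on 'c' 0 → fail=1;  out ∅∪∅=∅
  n5('cb'): parent n1 fail=0; on 'b' 0 → fail=6;  out {1}∪{4}={1,4}
  n7('ba'): parent n6 fail=0; on 'a' 0 → fail=0;  out ∅∪∅=∅
  n10('bc'): parent n6 fail=0; on 'c' 0 → fail=1;  out ∅∪∅=∅
  n3('ccb'): parent n2 fail=1; on 'b' 1 → fail=5;  out ∅∪{1,4}={1,4}
  n8('bab'): parent n7 fail=0; on 'b' 0 → fail=6;  out ∅∪{4}={4}
  n11('bcb'): parent n10 fail=1; on 'b' 1 → fail=5;  out ∅∪{1,4}={1,4}
  n4('ccba'): parent n3 fail=5; on 'a' 5→6 → fail=7;  out {0}∪∅={0}
  n9('babc'): parent n8 fail=6; on 'c' 6 → fail=10;  out {2}∪∅={2}
  n12('bcba'): parent n11 fail=5; on 'a' 5→6 → fail=7;  out {3}∪∅={3}

Text stream:
pos 0 'c': at 1
pos 1 'b': at 5  ** P1@[0:1],P4@[1:1]
pos 2 'c': at 10 ·f
pos 3 'c': at 2 ·f
pos 4 'c': at 2 ·f
pos 5 'b': at 3  ** P1@[4:5],P4@[5:5]
pos 6 'a': at 4  ** P0@[3:6]
pos 7 'b': at 8 ·f  ** P4@[7:7]
pos 8 'c': at 9  ** P2@[5:8]
pos 9 'b': at 11 ·f  ** P1@[8:9],P4@[9:9]
pos 10 'a': at 12  ** P3@[7:10]
pos 11 'a': at 0 ·f
pos 12 'c': at 1
pos 13 'c': at 2
pos 14 'b': at 3  ** P1@[13:14],P4@[14:14]
pos 15 'c': at 10 ·f
pos 16 'c': at 2 ·f
pos 17 'b': at 3  ** P1@[16:17],P4@[17:17]
pos 18 'a': at 4  ** P0@[15:18]
pos 19 'a': at 0 ·f
pos 20 'b': at 6  ** P4@[20:20]
pos 21 'c': at 10
pos 22 'b': at 11  ** P1@[21:22],P4@[22:22]
pos 23 'c': at 10 ·f
pos 24 'b': at 11  ** P1@[23:24],P4@[24:24]
pos 25 'a': at 12  ** P3@[22:25]
pos 26 'b': at 8 ·f  ** P4@[26:26]
pos 27 'c': at 9  ** P2@[24:27]
pos 28 'b': at 11 ·f  ** P1@[27:28],P4@[28:28]
pos 29 'a': at 12  ** P3@[26:29]
pos 30 'a': at 0 ·f
pos 31 'b': at 6  ** P4@[31:31]
pos 32 'c': at 10
pos 33 'b': at 11  ** P1@[32:33],P4@[33:33]
pos 34 'c': at 10 ·f
pos 35 'a': at 0 ·f
pos 36 'b': at 6  ** P4@[36:36]
pos 37 'c': at 10
pos 38 'b': at 11  ** P1@[37:38],P4@[38:38]

Matches: [[1,1],[1,4],[5,1],[5,4],[6,0],[7,4],[8,2],[9,1],[9,4],[10,3],[14,1],[14,4],[17,1],[17,4],[18,0],[20,4],[22,1],[22,4],[24,1],[24,4],[25,3],[26,4],[27,2],[28,1],[28,4],[29,3],[31,4],[33,1],[33,4],[36,4],[38,1],[38,4]]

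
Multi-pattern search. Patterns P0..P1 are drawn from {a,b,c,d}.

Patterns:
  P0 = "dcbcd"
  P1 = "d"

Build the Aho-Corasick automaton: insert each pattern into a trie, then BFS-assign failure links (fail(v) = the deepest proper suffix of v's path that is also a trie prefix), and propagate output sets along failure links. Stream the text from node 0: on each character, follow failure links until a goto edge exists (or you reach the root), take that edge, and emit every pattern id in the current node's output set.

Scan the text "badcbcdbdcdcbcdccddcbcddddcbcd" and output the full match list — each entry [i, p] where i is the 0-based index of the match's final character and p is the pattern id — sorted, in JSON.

Construct AC machine:
Trie (insert patterns):
  n0 'ε': d→1
  n1 'd': c→2  [P1 ends]
  n2 'dc': b→3
  n3 'dcb': c→4
  n4 'dcbc': d→5
  n5 'dcbcd': ·  [P0 ends]

Failure links (BFS by depth):
  n1('d'): parent n0 fail=0; on 'd' 0 → fail=0;  out {1}∪∅={1}
  n2('dc'): parent n1 fail=0; on 'c' 0 → fail=0;  out ∅∪∅=∅
  n3('dcb'): parent n2 fail=0; on 'b' 0 → fail=0;  out ∅∪∅=∅
  n4('dcbc'): parent n3 fail=0; on 'c' 0 → fail=0;  out ∅∪∅=∅
  n5('dcbcd'): parent n4 fail=0; on 'd' 0 → fail=1;  out {0}∪{1}={0,1}

Scan:
i=0 'b': node 0→0
i=1 'a': node 0→0
i=2 'd': node 0→1  → match P1@[2:2]
i=3 'c': node 1→2
i=4 'b': node 2→3
i=5 'c': node 3→4
i=6 'd': node 4→5  → match P0@[2:6],P1@[6:6]
i=7 'b': node 5→0 ·f
i=8 'd': node 0→1  → match P1@[8:8]
i=9 'c': node 1→2
i=10 'd': node 2→1 ·f  → match P1@[10:10]
i=11 'c': node 1→2
i=12 'b': node 2→3
i=13 'c': node 3→4
i=14 'd': node 4→5  → match P0@[10:14],P1@[14:14]
i=15 'c': node 5→2 ·f
i=16 'c': node 2→0 ·f
i=17 'd': node 0→1  → match P1@[17:17]
i=18 'd': node 1→1 ·f  → match P1@[18:18]
i=19 'c': node 1→2
i=20 'b': node 2→3
i=21 'c': node 3→4
i=22 'd': node 4→5  → match P0@[18:22],P1@[22:22]
i=23 'd': node 5→1 ·f  → match P1@[23:23]
i=24 'd': node 1→1 ·f  → match P1@[24:24]
i=25 'd': node 1→1 ·f  → match P1@[25:25]
i=26 'c': node 1→2
i=27 'b': node 2→3
i=28 'c': node 3→4
i=29 'd': node 4→5  → match P0@[25:29],P1@[29:29]

Result: [[2,1],[6,0],[6,1],[8,1],[10,1],[14,0],[14,1],[17,1],[18,1],[22,0],[22,1],[23,1],[24,1],[25,1],[29,0],[29,1]]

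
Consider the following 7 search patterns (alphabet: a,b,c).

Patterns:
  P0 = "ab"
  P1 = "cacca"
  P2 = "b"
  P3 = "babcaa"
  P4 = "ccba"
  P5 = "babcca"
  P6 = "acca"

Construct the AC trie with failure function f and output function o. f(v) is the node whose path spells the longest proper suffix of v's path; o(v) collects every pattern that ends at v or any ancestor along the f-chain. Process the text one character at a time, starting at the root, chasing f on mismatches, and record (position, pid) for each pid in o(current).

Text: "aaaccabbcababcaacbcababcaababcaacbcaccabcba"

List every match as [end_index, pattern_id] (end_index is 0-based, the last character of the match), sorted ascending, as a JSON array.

Build:
Trie (insert patterns):
  n0 'ε': a→1 b→8 c→3
  n1 'a': b→2 c→19
  n2 'ab': ·  ←P0
  n3 'c': a→4 c→14
  n4 'ca': c→5
  n5 'cac': c→6
  n6 'cacc': a→7
  n7 'cacca': ·  ←P1
  n8 'b': a→9  ←P2
  n9 'ba': b→10
  n10 'bab': c→11
  n11 'babc': a→12 c→17
  n12 'babca': a→13
  n13 'babcaa': ·  ←P3
  n14 'cc': b→15
  n15 'ccb': a→16
  n16 'ccba': ·  ←P4
  n17 'babcc': a→18
  n18 'babcca': ·  ←P5
  n19 'ac': c→20
  n20 'acc': a→21
  n21 'acca': ·  ←P6

Failure links (BFS by depth):
  fail(1) 'a': from fail(0)=0 chase 'a': 0 ⇒ 0;  out=∅∪out(0)=∅
  fail(3) 'c': from fail(0)=0 chase 'c': 0 ⇒ 0;  out=∅∪out(0)=∅
  fail(8) 'b': from fail(0)=0 chase 'b': 0 ⇒ 0;  out={2}∪out(0)={2}
  fail(2) 'ab': from fail(1)=0 chase 'b': 0 ⇒ 8;  out={0}∪out(8)={0,2}
  fail(4) 'ca': from fail(3)=0 chase 'a': 0 ⇒ 1;  out=∅∪out(1)=∅
  fail(9) 'ba': from fail(8)=0 chase 'a': 0 ⇒ 1;  out=∅∪out(1)=∅
  fail(14) 'cc': from fail(3)=0 chase 'c': 0 ⇒ 3;  out=∅∪out(3)=∅
  fail(19) 'ac': from fail(1)=0 chase 'c': 0 ⇒ 3;  out=∅∪out(3)=∅
  fail(5) 'cac': from fail(4)=1 chase 'c': 1 ⇒ 19;  out=∅∪out(19)=∅
  fail(10) 'bab': from fail(9)=1 chase 'b': 1 ⇒ 2;  out=∅∪out(2)={0,2}
  fail(15) 'ccb': from fail(14)=3 chase 'b': 3→0 ⇒ 8;  out=∅∪out(8)={2}
  fail(20) 'acc': from fail(19)=3 chase 'c': 3 ⇒ 14;  out=∅∪out(14)=∅
  fail(6) 'cacc': from fail(5)=19 chase 'c': 19 ⇒ 20;  out=∅∪out(20)=∅
  fail(11) 'babc': from fail(10)=2 chase 'c': 2→8→0 ⇒ 3;  out=∅∪out(3)=∅
  fail(16) 'ccba': from fail(15)=8 chase 'a': 8 ⇒ 9;  out={4}∪out(9)={4}
  fail(21) 'acca': from fail(20)=14 chase 'a': 14→3 ⇒ 4;  out={6}∪out(4)={6}
  fail(7) 'cacca': from fail(6)=20 chase 'a': 20 ⇒ 21;  out={1}∪out(21)={1,6}
  fail(12) 'babca': from fail(11)=3 chase 'a': 3 ⇒ 4;  out=∅∪out(4)=∅
  fail(17) 'babcc': from fail(11)=3 chase 'c': 3 ⇒ 14;  out=∅∪out(14)=∅
  fail(13) 'babcaa': from fail(12)=4 chase 'a': 4→1→0 ⇒ 1;  out={3}∪out(1)={3}
  fail(18) 'babcca': from fail(17)=14 chase 'a': 14→3 ⇒ 4;  out={5}∪out(4)={5}

Run:
i=0 'a': node 0→1
i=1 'a': node 1→1 (via fail)
i=2 'a': node 1→1 (via fail)
i=3 'c': node 1→19
i=4 'c': node 19→20
i=5 'a': node 20→21  → match P6@[2:5]
i=6 'b': node 21→2 (via fail)  → match P0@[5:6],P2@[6:6]
i=7 'b': node 2→8 (via fail)  → match P2@[7:7]
i=8 'c': node 8→3 (via fail)
i=9 'a': node 3→4
i=10 'b': node 4→2 (via fail)  → match P0@[9:10],P2@[10:10]
i=11 'a': node 2→9 (via fail)
i=12 'b': node 9→10  → match P0@[11:12],P2@[12:12]
i=13 'c': node 10→11
i=14 'a': node 11→12
i=15 'a': node 12→13  → match P3@[10:15]
i=16 'c': node 13→19 (via fail)
i=17 'b': node 19→8 (via fail)  → match P2@[17:17]
i=18 'c': node 8→3 (via fail)
i=19 'a': node 3→4
i=20 'b': node 4→2 (via fail)  → match P0@[19:20],P2@[20:20]
i=21 'a': node 2→9 (via fail)
i=22 'b': node 9→10  → match P0@[21:22],P2@[22:22]
i=23 'c': node 10→11
i=24 'a': node 11→12
i=25 'a': node 12→13  → match P3@[20:25]
i=26 'b': node 13→2 (via fail)  → match P0@[25:26],P2@[26:26]
i=27 'a': node 2→9 (via fail)
i=28 'b': node 9→10  → match P0@[27:28],P2@[28:28]
i=29 'c': node 10→11
i=30 'a': node 11→12
i=31 'a': node 12→13  → match P3@[26:31]
i=32 'c': node 13→19 (via fail)
i=33 'b': node 19→8 (via fail)  → match P2@[33:33]
i=34 'c': node 8→3 (via fail)
i=35 'a': node 3→4
i=36 'c': node 4→5
i=37 'c': node 5→6
i=38 'a': node 6→7  → match P1@[34:38],P6@[35:38]
i=39 'b': node 7→2 (via fail)  → match P0@[38:39],P2@[39:39]
i=40 'c': node 2→3 (via fail)
i=41 'b': node 3→8 (via fail)  → match P2@[41:41]
i=42 'a': node 8→9

All matches (sorted): [[5,6],[6,0],[6,2],[7,2],[10,0],[10,2],[12,0],[12,2],[15,3],[17,2],[20,0],[20,2],[22,0],[22,2],[25,3],[26,0],[26,2],[28,0],[28,2],[31,3],[33,2],[38,1],[38,6],[39,0],[39,2],[41,2]]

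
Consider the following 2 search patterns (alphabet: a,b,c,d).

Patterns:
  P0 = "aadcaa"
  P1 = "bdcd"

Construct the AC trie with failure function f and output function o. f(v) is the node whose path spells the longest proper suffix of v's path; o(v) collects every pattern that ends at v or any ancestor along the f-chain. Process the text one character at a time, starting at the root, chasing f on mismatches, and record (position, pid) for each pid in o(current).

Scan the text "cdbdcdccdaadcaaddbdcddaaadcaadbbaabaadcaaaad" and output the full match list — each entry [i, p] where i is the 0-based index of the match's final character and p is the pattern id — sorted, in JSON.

Build automaton:
Trie nodes:
  n0 'ε': a→1 b→7
  n1 'a': a→2
  n2 'aa': d→3
  n3 'aad': c→4
  n4 'aadc': a→5
  n5 'aadca': a→6
  n6 'aadcaa': ·  ←P0
  n7 'b': d→8
  n8 'bd': c→9
  n9 'bdc': d→10
  n10 'bdcd': ·  ←P1

BFS fail/out derivation:
  fail(1) 'a': from fail(0)=0 chase 'a': 0 ⇒ 0;  out=∅∪out(0)=∅
  fail(7) 'b': from fail(0)=0 chase 'b': 0 ⇒ 0;  out=∅∪out(0)=∅
  fail(2) 'aa': from fail(1)=0 chase 'a': 0 ⇒ 1;  out=∅∪out(1)=∅
  fail(8) 'bd': from fail(7)=0 chase 'd': 0 ⇒ 0;  out=∅∪out(0)=∅
  fail(3) 'aad': from fail(2)=1 chase 'd': 1→0 ⇒ 0;  out=∅∪out(0)=∅
  fail(9) 'bdc': from fail(8)=0 chase 'c': 0 ⇒ 0;  out=∅∪out(0)=∅
  fail(4) 'aadc': from fail(3)=0 chase 'c': 0 ⇒ 0;  out=∅∪out(0)=∅
  fail(10) 'bdcd': from fail(9)=0 chase 'd': 0 ⇒ 0;  out={1}∪out(0)={1}
  fail(5) 'aadca': from fail(4)=0 chase 'a': 0 ⇒ 1;  out=∅∪out(1)=∅
  fail(6) 'aadcaa': from fail(5)=1 chase 'a': 1 ⇒ 2;  out={0}∪out(2)={0}

Text stream:
[0] read 'c'  n0⇒n0
[1] read 'd'  n0⇒n0
[2] read 'b'  n0⇒n7
[3] read 'd'  n7⇒n8
[4] read 'c'  n8⇒n9
[5] read 'd'  n9⇒n10  emit P1@[2:5]
[6] read 'c'  n10⇒n0 ·f
[7] read 'c'  n0⇒n0
[8] read 'd'  n0⇒n0
[9] read 'a'  n0⇒n1
[10] read 'a'  n1⇒n2
[11] read 'd'  n2⇒n3
[12] read 'c'  n3⇒n4
[13] read 'a'  n4⇒n5
[14] read 'a'  n5⇒n6  emit P0@[9:14]
[15] read 'd'  n6⇒n3 ·f
[16] read 'd'  n3⇒n0 ·f
[17] read 'b'  n0⇒n7
[18] read 'd'  n7⇒n8
[19] read 'c'  n8⇒n9
[20] read 'd'  n9⇒n10  emit P1@[17:20]
[21] read 'd'  n10⇒n0 ·f
[22] read 'a'  n0⇒n1
[23] read 'a'  n1⇒n2
[24] read 'a'  n2⇒n2 ·f
[25] read 'd'  n2⇒n3
[26] read 'c'  n3⇒n4
[27] read 'a'  n4⇒n5
[28] read 'a'  n5⇒n6  emit P0@[23:28]
[29] read 'd'  n6⇒n3 ·f
[30] read 'b'  n3⇒n7 ·f
[31] read 'b'  n7⇒n7 ·f
[32] read 'a'  n7⇒n1 ·f
[33] read 'a'  n1⇒n2
[34] read 'b'  n2⇒n7 ·f
[35] read 'a'  n7⇒n1 ·f
[36] read 'a'  n1⇒n2
[37] read 'd'  n2⇒n3
[38] read 'c'  n3⇒n4
[39] read 'a'  n4⇒n5
[40] read 'a'  n5⇒n6  emit P0@[35:40]
[41] read 'a'  n6⇒n2 ·f
[42] read 'a'  n2⇒n2 ·f
[43] read 'd'  n2⇒n3

All matches (sorted): [[5,1],[14,0],[20,1],[28,0],[40,0]]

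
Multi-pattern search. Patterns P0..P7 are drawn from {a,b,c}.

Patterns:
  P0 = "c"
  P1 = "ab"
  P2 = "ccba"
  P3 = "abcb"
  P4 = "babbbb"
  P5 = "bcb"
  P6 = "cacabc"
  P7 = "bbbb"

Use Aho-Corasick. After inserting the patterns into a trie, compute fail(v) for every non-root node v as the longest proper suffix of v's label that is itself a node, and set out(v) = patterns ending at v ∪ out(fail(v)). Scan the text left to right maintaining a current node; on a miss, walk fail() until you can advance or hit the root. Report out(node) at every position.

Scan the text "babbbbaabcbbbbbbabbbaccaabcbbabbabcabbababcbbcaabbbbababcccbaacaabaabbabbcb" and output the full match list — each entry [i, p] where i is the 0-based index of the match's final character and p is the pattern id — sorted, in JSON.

Build automaton:
Trie nodes:
  0='ε' goto a→2 b→9 c→1
  1='c' goto a→17 c→4  ←P0
  2='a' goto b→3
  3='ab' goto c→7  ←P1
  4='cc' goto b→5
  5='ccb' goto a→6
  6='ccba' goto ·  ←P2
  7='abc' goto b→8
  8='abcb' goto ·  ←P3
  9='b' goto a→10 b→22 c→15
  10='ba' goto b→11
  11='bab' goto b→12
  12='babb' goto b→13
  13='babbb' goto b→14
  14='babbbb' goto ·  ←P4
  15='bc' goto b→16
  16='bcb' goto ·  ←P5
  17='ca' goto c→18
  18='cac' goto a→19
  19='caca' goto b→20
  20='cacab' goto c→21
  21='cacabc' goto ·  ←P6
  22='bb' goto b→23
  23='bbb' goto b→24
  24='bbbb' goto ·  ←P7

Failure links (BFS by depth):
  n1('c'): parent n0 fail=0; on 'c' 0 → fail=0;  out {0}∪∅={0}
  n2('a'): parent n0 fail=0; on 'a' 0 → fail=0;  out ∅∪∅=∅
  n9('b'): parent n0 fail=0; on 'b' 0 → fail=0;  out ∅∪∅=∅
  n3('ab'): parent n2 fail=0; on 'b' 0 → fail=9;  out {1}∪∅={1}
  n4('cc'): parent n1 fail=0; on 'c' 0 → fail=1;  out ∅∪{0}={0}
  n10('ba'): parent n9 fail=0; on 'a' 0 → fail=2;  out ∅∪∅=∅
  n15('bc'): parent n9 fail=0; on 'c' 0 → fail=1;  out ∅∪{0}={0}
  n17('ca'): parent n1 fail=0; on 'a' 0 → fail=2;  out ∅∪∅=∅
  n22('bb'): parent n9 fail=0; on 'b' 0 → fail=9;  out ∅∪∅=∅
  n5('ccb'): parent n4 fail=1; on 'b' 1→0 → fail=9;  out ∅∪∅=∅
  n7('abc'): parent n3 fail=9; on 'c' 9 → fail=15;  out ∅∪{0}={0}
  n11('bab'): parent n10 fail=2; on 'b' 2 → fail=3;  out ∅∪{1}={1}
  n16('bcb'): parent n15 fail=1; on 'b' 1→0 → fail=9;  out {5}∪∅={5}
  n18('cac'): parent n17 fail=2; on 'c' 2→0 → fail=1;  out ∅∪{0}={0}
  n23('bbb'): parent n22 fail=9; on 'b' 9 → fail=22;  out ∅∪∅=∅
  n6('ccba'): parent n5 fail=9; on 'a' 9 → fail=10;  out {2}∪∅={2}
  n8('abcb'): parent n7 fail=15; on 'b' 15 → fail=16;  out {3}∪{5}={3,5}
  n12('babb'): parent n11 fail=3; on 'b' 3→9 → fail=22;  out ∅∪∅=∅
  n19('caca'): parent n18 fail=1; on 'a' 1 → fail=17;  out ∅∪∅=∅
  n24('bbbb'): parent n23 fail=22; on 'b' 22 → fail=23;  out {7}∪∅={7}
  n13('babbb'): parent n12 fail=22; on 'b' 22 → fail=23;  out ∅∪∅=∅
  n20('cacab'): parent n19 fail=17; on 'b' 17→2 → fail=3;  out ∅∪{1}={1}
  n14('babbbb'): parent n13 fail=23; on 'b' 23 → fail=24;  out {4}∪{7}={4,7}
  n21('cacabc'): parent n20 fail=3; on 'c' 3 → fail=7;  out {6}∪{0}={0,6}

Text stream:
pos 0 'b': at 9
pos 1 'a': at 10
pos 2 'b': at 11  → match P1@[1:2]
pos 3 'b': at 12
pos 4 'b': at 13
pos 5 'b': at 14  → match P4@[0:5],P7@[2:5]
pos 6 'a': at 10 (fail-walked)
pos 7 'a': at 2 (fail-walked)
pos 8 'b': at 3  → match P1@[7:8]
pos 9 'c': at 7  → match P0@[9:9]
pos 10 'b': at 8  → match P3@[7:10],P5@[8:10]
pos 11 'b': at 22 (fail-walked)
pos 12 'b': at 23
pos 13 'b': at 24  → match P7@[10:13]
pos 14 'b': at 24 (fail-walked)  → match P7@[11:14]
pos 15 'b': at 24 (fail-walked)  → match P7@[12:15]
pos 16 'a': at 10 (fail-walked)
pos 17 'b': at 11  → match P1@[16:17]
pos 18 'b': at 12
pos 19 'b': at 13
pos 20 'a': at 10 (fail-walked)
pos 21 'c': at 1 (fail-walked)  → match P0@[21:21]
pos 22 'c': at 4  → match P0@[22:22]
pos 23 'a': at 17 (fail-walked)
pos 24 'a': at 2 (fail-walked)
pos 25 'b': at 3  → match P1@[24:25]
pos 26 'c': at 7  → match P0@[26:26]
pos 27 'b': at 8  → match P3@[24:27],P5@[25:27]
pos 28 'b': at 22 (fail-walked)
pos 29 'a': at 10 (fail-walked)
pos 30 'b': at 11  → match P1@[29:30]
pos 31 'b': at 12
pos 32 'a': at 10 (fail-walked)
pos 33 'b': at 11  → match P1@[32:33]
pos 34 'c': at 7 (fail-walked)  → match P0@[34:34]
pos 35 'a': at 17 (fail-walked)
pos 36 'b': at 3 (fail-walked)  → match P1@[35:36]
pos 37 'b': at 22 (fail-walked)
pos 38 'a': at 10 (fail-walked)
pos 39 'b': at 11  → match P1@[38:39]
pos 40 'a': at 10 (fail-walked)
pos 41 'b': at 11  → match P1@[40:41]
pos 42 'c': at 7 (fail-walked)  → match P0@[42:42]
pos 43 'b': at 8  → match P3@[40:43],P5@[41:43]
pos 44 'b': at 22 (fail-walked)
pos 45 'c': at 15 (fail-walked)  → match P0@[45:45]
pos 46 'a': at 17 (fail-walked)
pos 47 'a': at 2 (fail-walked)
pos 48 'b': at 3  → match P1@[47:48]
pos 49 'b': at 22 (fail-walked)
pos 50 'b': at 23
pos 51 'b': at 24  → match P7@[48:51]
pos 52 'a': at 10 (fail-walked)
pos 53 'b': at 11  → match P1@[52:53]
pos 54 'a': at 10 (fail-walked)
pos 55 'b': at 11  → match P1@[54:55]
pos 56 'c': at 7 (fail-walked)  → match P0@[56:56]
pos 57 'c': at 4 (fail-walked)  → match P0@[57:57]
pos 58 'c': at 4 (fail-walked)  → match P0@[58:58]
pos 59 'b': at 5
pos 60 'a': at 6  → match P2@[57:60]
pos 61 'a': at 2 (fail-walked)
pos 62 'c': at 1 (fail-walked)  → match P0@[62:62]
pos 63 'a': at 17
pos 64 'a': at 2 (fail-walked)
pos 65 'b': at 3  → match P1@[64:65]
pos 66 'a': at 10 (fail-walked)
pos 67 'a': at 2 (fail-walked)
pos 68 'b': at 3  → match P1@[67:68]
pos 69 'b': at 22 (fail-walked)
pos 70 'a': at 10 (fail-walked)
pos 71 'b': at 11  → match P1@[70:71]
pos 72 'b': at 12
pos 73 'c': at 15 (fail-walked)  → match P0@[73:73]
pos 74 'b': at 16  → match P5@[72:74]

Matches: [[2,1],[5,4],[5,7],[8,1],[9,0],[10,3],[10,5],[13,7],[14,7],[15,7],[17,1],[21,0],[22,0],[25,1],[26,0],[27,3],[27,5],[30,1],[33,1],[34,0],[36,1],[39,1],[41,1],[42,0],[43,3],[43,5],[45,0],[48,1],[51,7],[53,1],[55,1],[56,0],[57,0],[58,0],[60,2],[62,0],[65,1],[68,1],[71,1],[73,0],[74,5]]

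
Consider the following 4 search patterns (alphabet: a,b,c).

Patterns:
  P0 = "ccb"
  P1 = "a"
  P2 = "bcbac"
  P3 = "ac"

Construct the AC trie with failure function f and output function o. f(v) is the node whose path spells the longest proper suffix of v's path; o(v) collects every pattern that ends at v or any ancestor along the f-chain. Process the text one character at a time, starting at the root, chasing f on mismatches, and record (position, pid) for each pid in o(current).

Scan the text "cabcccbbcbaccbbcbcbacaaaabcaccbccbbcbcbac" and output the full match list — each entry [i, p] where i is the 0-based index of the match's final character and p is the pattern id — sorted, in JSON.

Build:
Trie nodes:
  n0 'ε': a→4 b→5 c→1
  n1 'c': c→2
  n2 'cc': b→3
  n3 'ccb': ·  ←P0
  n4 'a': c→10  ←P1
  n5 'b': c→6
  n6 'bc': b→7
  n7 'bcb': a→8
  n8 'bcba': c→9
  n9 'bcbac': ·  ←P2
  n10 'ac': ·  ←P3

BFS fail/out derivation:
  n1('c'): parent n0 fail=0; on 'c' 0 → fail=0;  out ∅∪∅=∅
  n4('a'): parent n0 fail=0; on 'a' 0 → fail=0;  out {1}∪∅={1}
  n5('b'): parent n0 fail=0; on 'b' 0 → fail=0;  out ∅∪∅=∅
  n2('cc'): parent n1 fail=0; on 'c' 0 → fail=1;  out ∅∪∅=∅
  n6('bc'): parent n5 fail=0; on 'c' 0 → fail=1;  out ∅∪∅=∅
  n10('ac'): parent n4 fail=0; on 'c' 0 → fail=1;  out {3}∪∅={3}
  n3('ccb'): parent n2 fail=1; on 'b' 1→0 → fail=5;  out {0}∪∅={0}
  n7('bcb'): parent n6 fail=1; on 'b' 1→0 → fail=5;  out ∅∪∅=∅
  n8('bcba'): parent n7 fail=5; on 'a' 5→0 → fail=4;  out ∅∪{1}={1}
  n9('bcbac'): parent n8 fail=4; on 'c' 4 → fail=10;  out {2}∪{3}={2,3}

Run:
pos 0 'c': at 1
pos 1 'a': at 4 (fail-walked)  ** P1@[1:1]
pos 2 'b': at 5 (fail-walked)
pos 3 'c': at 6
pos 4 'c': at 2 (fail-walked)
pos 5 'c': at 2 (fail-walked)
pos 6 'b': at 3  ** P0@[4:6]
pos 7 'b': at 5 (fail-walked)
pos 8 'c': at 6
pos 9 'b': at 7
pos 10 'a': at 8  ** P1@[10:10]
pos 11 'c': at 9  ** P2@[7:11],P3@[10:11]
pos 12 'c': at 2 (fail-walked)
pos 13 'b': at 3  ** P0@[11:13]
pos 14 'b': at 5 (fail-walked)
pos 15 'c': at 6
pos 16 'b': at 7
pos 17 'c': at 6 (fail-walked)
pos 18 'b': at 7
pos 19 'a': at 8  ** P1@[19:19]
pos 20 'c': at 9  ** P2@[16:20],P3@[19:20]
pos 21 'a': at 4 (fail-walked)  ** P1@[21:21]
pos 22 'a': at 4 (fail-walked)  ** P1@[22:22]
pos 23 'a': at 4 (fail-walked)  ** P1@[23:23]
pos 24 'a': at 4 (fail-walked)  ** P1@[24:24]
pos 25 'b': at 5 (fail-walked)
pos 26 'c': at 6
pos 27 'a': at 4 (fail-walked)  ** P1@[27:27]
pos 28 'c': at 10  ** P3@[27:28]
pos 29 'c': at 2 (fail-walked)
pos 30 'b': at 3  ** P0@[28:30]
pos 31 'c': at 6 (fail-walked)
pos 32 'c': at 2 (fail-walked)
pos 33 'b': at 3  ** P0@[31:33]
pos 34 'b': at 5 (fail-walked)
pos 35 'c': at 6
pos 36 'b': at 7
pos 37 'c': at 6 (fail-walked)
pos 38 'b': at 7
pos 39 'a': at 8  ** P1@[39:39]
pos 40 'c': at 9  ** P2@[36:40],P3@[39:40]

Result: [[1,1],[6,0],[10,1],[11,2],[11,3],[13,0],[19,1],[20,2],[20,3],[21,1],[22,1],[23,1],[24,1],[27,1],[28,3],[30,0],[33,0],[39,1],[40,2],[40,3]]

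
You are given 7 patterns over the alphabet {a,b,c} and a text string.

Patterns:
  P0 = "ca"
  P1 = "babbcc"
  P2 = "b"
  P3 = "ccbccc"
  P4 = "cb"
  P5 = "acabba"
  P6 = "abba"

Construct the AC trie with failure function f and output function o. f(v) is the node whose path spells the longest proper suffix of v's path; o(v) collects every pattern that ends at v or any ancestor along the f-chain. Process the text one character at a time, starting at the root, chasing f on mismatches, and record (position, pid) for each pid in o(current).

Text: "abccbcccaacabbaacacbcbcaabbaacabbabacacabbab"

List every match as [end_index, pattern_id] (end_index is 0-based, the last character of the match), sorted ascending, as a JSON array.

Build automaton:
Trie (insert patterns):
  0='ε' goto a→15 b→3 c→1
  1='c' goto a→2 b→14 c→9
  2='ca' goto ·  [P0 ends]
  3='b' goto a→4  [P2 ends]
  4='ba' goto b→5
  5='bab' goto b→6
  6='babb' goto c→7
  7='babbc' goto c→8
  8='babbcc' goto ·  [P1 ends]
  9='cc' goto b→10
  10='ccb' goto c→11
  11='ccbc' goto c→12
  12='ccbcc' goto c→13
  13='ccbccc' goto ·  [P3 ends]
  14='cb' goto ·  [P4 ends]
  15='a' goto b→21 c→16
  16='ac' goto a→17
  17='aca' goto b→18
  18='acab' goto b→19
  19='acabb' goto a→20
  20='acabba' goto ·  [P5 ends]
  21='ab' goto b→22
  22='abb' goto a→23
  23='abba' goto ·  [P6 ends]

BFS fail/out derivation:
  n1('c'): parent n0 fail=0; on 'c' 0 → fail=0;  out ∅∪∅=∅
  n3('b'): parent n0 fail=0; on 'b' 0 → fail=0;  out {2}∪∅={2}
  n15('a'): parent n0 fail=0; on 'a' 0 → fail=0;  out ∅∪∅=∅
  n2('ca'): parent n1 fail=0; on 'a' 0 → fail=15;  out {0}∪∅={0}
  n4('ba'): parent n3 fail=0; on 'a' 0 → fail=15;  out ∅∪∅=∅
  n9('cc'): parent n1 fail=0; on 'c' 0 → fail=1;  out ∅∪∅=∅
  n14('cb'): parent n1 fail=0; on 'b' 0 → fail=3;  out {4}∪{2}={2,4}
  n16('ac'): parent n15 fail=0; on 'c' 0 → fail=1;  out ∅∪∅=∅
  n21('ab'): parent n15 fail=0; on 'b' 0 → fail=3;  out ∅∪{2}={2}
  n5('bab'): parent n4 fail=15; on 'b' 15 → fail=21;  out ∅∪{2}={2}
  n10('ccb'): parent n9 fail=1; on 'b' 1 → fail=14;  out ∅∪{2,4}={2,4}
  n17('aca'): parent n16 fail=1; on 'a' 1 → fail=2;  out ∅∪{0}={0}
  n22('abb'): parent n21 fail=3; on 'b' 3→0 → fail=3;  out ∅∪{2}={2}
  n6('babb'): parent n5 fail=21; on 'b' 21 → fail=22;  out ∅∪{2}={2}
  n11('ccbc'): parent n10 fail=14; on 'c' 14→3→0 → fail=1;  out ∅∪∅=∅
  n18('acab'): parent n17 fail=2; on 'b' 2→15 → fail=21;  out ∅∪{2}={2}
  n23('abba'): parent n22 fail=3; on 'a' 3 → fail=4;  out {6}∪∅={6}
  n7('babbc'): parent n6 fail=22; on 'c' 22→3→0 → fail=1;  out ∅∪∅=∅
  n12('ccbcc'): parent n11 fail=1; on 'c' 1 → fail=9;  out ∅∪∅=∅
  n19('acabb'): parent n18 fail=21; on 'b' 21 → fail=22;  out ∅∪{2}={2}
  n8('babbcc'): parent n7 fail=1; on 'c' 1 → fail=9;  out {1}∪∅={1}
  n13('ccbccc'): parent n12 fail=9; on 'c' 9→1 → fail=9;  out {3}∪∅={3}
  n20('acabba'): parent n19 fail=22; on 'a' 22 → fail=23;  out {5}∪{6}={5,6}

Scan:
[0] read 'a'  n0⇒n15
[1] read 'b'  n15⇒n21  ** P2@[1:1]
[2] read 'c'  n21⇒n1 (fail-walked)
[3] read 'c'  n1⇒n9
[4] read 'b'  n9⇒n10  ** P2@[4:4],P4@[3:4]
[5] read 'c'  n10⇒n11
[6] read 'c'  n11⇒n12
[7] read 'c'  n12⇒n13  ** P3@[2:7]
[8] read 'a'  n13⇒n2 (fail-walked)  ** P0@[7:8]
[9] read 'a'  n2⇒n15 (fail-walked)
[10] read 'c'  n15⇒n16
[11] read 'a'  n16⇒n17  ** P0@[10:11]
[12] read 'b'  n17⇒n18  ** P2@[12:12]
[13] read 'b'  n18⇒n19  ** P2@[13:13]
[14] read 'a'  n19⇒n20  ** P5@[9:14],P6@[11:14]
[15] read 'a'  n20⇒n15 (fail-walked)
[16] read 'c'  n15⇒n16
[17] read 'a'  n16⇒n17  ** P0@[16:17]
[18] read 'c'  n17⇒n16 (fail-walked)
[19] read 'b'  n16⇒n14 (fail-walked)  ** P2@[19:19],P4@[18:19]
[20] read 'c'  n14⇒n1 (fail-walked)
[21] read 'b'  n1⇒n14  ** P2@[21:21],P4@[20:21]
[22] read 'c'  n14⇒n1 (fail-walked)
[23] read 'a'  n1⇒n2  ** P0@[22:23]
[24] read 'a'  n2⇒n15 (fail-walked)
[25] read 'b'  n15⇒n21  ** P2@[25:25]
[26] read 'b'  n21⇒n22  ** P2@[26:26]
[27] read 'a'  n22⇒n23  ** P6@[24:27]
[28] read 'a'  n23⇒n15 (fail-walked)
[29] read 'c'  n15⇒n16
[30] read 'a'  n16⇒n17  ** P0@[29:30]
[31] read 'b'  n17⇒n18  ** P2@[31:31]
[32] read 'b'  n18⇒n19  ** P2@[32:32]
[33] read 'a'  n19⇒n20  ** P5@[28:33],P6@[30:33]
[34] read 'b'  n20⇒n5 (fail-walked)  ** P2@[34:34]
[35] read 'a'  n5⇒n4 (fail-walked)
[36] read 'c'  n4⇒n16 (fail-walked)
[37] read 'a'  n16⇒n17  ** P0@[36:37]
[38] read 'c'  n17⇒n16 (fail-walked)
[39] read 'a'  n16⇒n17  ** P0@[38:39]
[40] read 'b'  n17⇒n18  ** P2@[40:40]
[41] read 'b'  n18⇒n19  ** P2@[41:41]
[42] read 'a'  n19⇒n20  ** P5@[37:42],P6@[39:42]
[43] read 'b'  n20⇒n5 (fail-walked)  ** P2@[43:43]

Result: [[1,2],[4,2],[4,4],[7,3],[8,0],[11,0],[12,2],[13,2],[14,5],[14,6],[17,0],[19,2],[19,4],[21,2],[21,4],[23,0],[25,2],[26,2],[27,6],[30,0],[31,2],[32,2],[33,5],[33,6],[34,2],[37,0],[39,0],[40,2],[41,2],[42,5],[42,6],[43,2]]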